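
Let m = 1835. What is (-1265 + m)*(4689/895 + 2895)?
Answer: 295911396/179 ≈ 1.6531e+6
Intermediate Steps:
(-1265 + m)*(4689/895 + 2895) = (-1265 + 1835)*(4689/895 + 2895) = 570*(4689*(1/895) + 2895) = 570*(4689/895 + 2895) = 570*(2595714/895) = 295911396/179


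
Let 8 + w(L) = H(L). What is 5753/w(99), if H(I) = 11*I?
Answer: 5753/1081 ≈ 5.3219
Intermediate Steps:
w(L) = -8 + 11*L
5753/w(99) = 5753/(-8 + 11*99) = 5753/(-8 + 1089) = 5753/1081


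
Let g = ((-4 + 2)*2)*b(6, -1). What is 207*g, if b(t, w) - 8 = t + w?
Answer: -10764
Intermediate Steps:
b(t, w) = 8 + t + w (b(t, w) = 8 + (t + w) = 8 + t + w)
g = -52 (g = ((-4 + 2)*2)*(8 + 6 - 1) = -2*2*13 = -4*13 = -52)
207*g = 207*(-52) = -10764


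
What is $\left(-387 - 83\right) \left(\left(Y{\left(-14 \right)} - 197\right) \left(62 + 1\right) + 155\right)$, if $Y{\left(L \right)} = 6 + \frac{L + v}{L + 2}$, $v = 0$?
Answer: $5548115$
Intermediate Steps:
$Y{\left(L \right)} = 6 + \frac{L}{2 + L}$ ($Y{\left(L \right)} = 6 + \frac{L + 0}{L + 2} = 6 + \frac{L}{2 + L}$)
$\left(-387 - 83\right) \left(\left(Y{\left(-14 \right)} - 197\right) \left(62 + 1\right) + 155\right) = \left(-387 - 83\right) \left(\left(\frac{12 + 7 \left(-14\right)}{2 - 14} - 197\right) \left(62 + 1\right) + 155\right) = - 470 \left(\left(\frac{12 - 98}{-12} - 197\right) 63 + 155\right) = - 470 \left(\left(\left(- \frac{1}{12}\right) \left(-86\right) - 197\right) 63 + 155\right) = - 470 \left(\left(\frac{43}{6} - 197\right) 63 + 155\right) = - 470 \left(\left(- \frac{1139}{6}\right) 63 + 155\right) = - 470 \left(- \frac{23919}{2} + 155\right) = \left(-470\right) \left(- \frac{23609}{2}\right) = 5548115$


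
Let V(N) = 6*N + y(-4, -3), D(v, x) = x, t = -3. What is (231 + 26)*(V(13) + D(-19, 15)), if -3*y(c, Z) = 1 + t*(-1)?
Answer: 70675/3 ≈ 23558.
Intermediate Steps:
y(c, Z) = -4/3 (y(c, Z) = -(1 - 3*(-1))/3 = -(1 + 3)/3 = -1/3*4 = -4/3)
V(N) = -4/3 + 6*N (V(N) = 6*N - 4/3 = -4/3 + 6*N)
(231 + 26)*(V(13) + D(-19, 15)) = (231 + 26)*((-4/3 + 6*13) + 15) = 257*((-4/3 + 78) + 15) = 257*(230/3 + 15) = 257*(275/3) = 70675/3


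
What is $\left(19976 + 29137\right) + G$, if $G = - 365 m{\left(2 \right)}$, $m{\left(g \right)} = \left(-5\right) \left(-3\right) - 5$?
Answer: $45463$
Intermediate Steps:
$m{\left(g \right)} = 10$ ($m{\left(g \right)} = 15 - 5 = 10$)
$G = -3650$ ($G = \left(-365\right) 10 = -3650$)
$\left(19976 + 29137\right) + G = \left(19976 + 29137\right) - 3650 = 49113 - 3650 = 45463$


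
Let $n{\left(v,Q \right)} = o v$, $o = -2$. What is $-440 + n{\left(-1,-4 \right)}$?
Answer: $-438$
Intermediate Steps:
$n{\left(v,Q \right)} = - 2 v$
$-440 + n{\left(-1,-4 \right)} = -440 - -2 = -440 + 2 = -438$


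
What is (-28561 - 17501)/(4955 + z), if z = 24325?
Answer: -7677/4880 ≈ -1.5732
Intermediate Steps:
(-28561 - 17501)/(4955 + z) = (-28561 - 17501)/(4955 + 24325) = -46062/29280 = -46062*1/29280 = -7677/4880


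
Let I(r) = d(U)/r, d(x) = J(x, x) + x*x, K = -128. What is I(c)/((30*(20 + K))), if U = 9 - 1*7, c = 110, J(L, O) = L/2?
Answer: -1/71280 ≈ -1.4029e-5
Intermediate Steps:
J(L, O) = L/2 (J(L, O) = L*(1/2) = L/2)
U = 2 (U = 9 - 7 = 2)
d(x) = x**2 + x/2 (d(x) = x/2 + x*x = x/2 + x**2 = x**2 + x/2)
I(r) = 5/r (I(r) = (2*(1/2 + 2))/r = (2*(5/2))/r = 5/r)
I(c)/((30*(20 + K))) = (5/110)/((30*(20 - 128))) = (5*(1/110))/((30*(-108))) = (1/22)/(-3240) = (1/22)*(-1/3240) = -1/71280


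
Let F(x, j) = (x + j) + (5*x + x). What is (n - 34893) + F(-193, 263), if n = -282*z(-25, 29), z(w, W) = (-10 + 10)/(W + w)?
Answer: -35981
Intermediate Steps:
z(w, W) = 0 (z(w, W) = 0/(W + w) = 0)
F(x, j) = j + 7*x (F(x, j) = (j + x) + 6*x = j + 7*x)
n = 0 (n = -282*0 = 0)
(n - 34893) + F(-193, 263) = (0 - 34893) + (263 + 7*(-193)) = -34893 + (263 - 1351) = -34893 - 1088 = -35981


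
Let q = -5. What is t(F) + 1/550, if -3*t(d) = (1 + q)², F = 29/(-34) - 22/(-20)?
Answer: -8797/1650 ≈ -5.3315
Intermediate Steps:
F = 21/85 (F = 29*(-1/34) - 22*(-1/20) = -29/34 + 11/10 = 21/85 ≈ 0.24706)
t(d) = -16/3 (t(d) = -(1 - 5)²/3 = -⅓*(-4)² = -⅓*16 = -16/3)
t(F) + 1/550 = -16/3 + 1/550 = -8797/1650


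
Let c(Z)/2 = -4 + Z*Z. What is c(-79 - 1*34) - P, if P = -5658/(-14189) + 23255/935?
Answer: 67672795705/2653343 ≈ 25505.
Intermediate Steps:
P = 67051085/2653343 (P = -5658*(-1/14189) + 23255*(1/935) = 5658/14189 + 4651/187 = 67051085/2653343 ≈ 25.270)
c(Z) = -8 + 2*Z² (c(Z) = 2*(-4 + Z*Z) = 2*(-4 + Z²) = -8 + 2*Z²)
c(-79 - 1*34) - P = (-8 + 2*(-79 - 1*34)²) - 1*67051085/2653343 = (-8 + 2*(-79 - 34)²) - 67051085/2653343 = (-8 + 2*(-113)²) - 67051085/2653343 = (-8 + 2*12769) - 67051085/2653343 = (-8 + 25538) - 67051085/2653343 = 25530 - 67051085/2653343 = 67672795705/2653343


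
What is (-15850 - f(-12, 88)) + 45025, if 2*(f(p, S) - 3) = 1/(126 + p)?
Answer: 6651215/228 ≈ 29172.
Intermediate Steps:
f(p, S) = 3 + 1/(2*(126 + p))
(-15850 - f(-12, 88)) + 45025 = (-15850 - (757 + 6*(-12))/(2*(126 - 12))) + 45025 = (-15850 - (757 - 72)/(2*114)) + 45025 = (-15850 - 685/(2*114)) + 45025 = (-15850 - 1*685/228) + 45025 = (-15850 - 685/228) + 45025 = -3614485/228 + 45025 = 6651215/228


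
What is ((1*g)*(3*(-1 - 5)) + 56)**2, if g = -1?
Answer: 5476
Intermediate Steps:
((1*g)*(3*(-1 - 5)) + 56)**2 = ((1*(-1))*(3*(-1 - 5)) + 56)**2 = (-3*(-6) + 56)**2 = (-1*(-18) + 56)**2 = (18 + 56)**2 = 74**2 = 5476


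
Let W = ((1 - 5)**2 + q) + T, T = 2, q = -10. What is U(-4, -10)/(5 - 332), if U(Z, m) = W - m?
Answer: -6/109 ≈ -0.055046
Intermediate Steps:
W = 8 (W = ((1 - 5)**2 - 10) + 2 = ((-4)**2 - 10) + 2 = (16 - 10) + 2 = 6 + 2 = 8)
U(Z, m) = 8 - m
U(-4, -10)/(5 - 332) = (8 - 1*(-10))/(5 - 332) = (8 + 10)/(-327) = 18*(-1/327) = -6/109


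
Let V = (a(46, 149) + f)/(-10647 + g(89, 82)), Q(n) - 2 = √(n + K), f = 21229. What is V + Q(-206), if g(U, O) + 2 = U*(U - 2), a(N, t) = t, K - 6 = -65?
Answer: -7783/1453 + I*√265 ≈ -5.3565 + 16.279*I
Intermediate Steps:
K = -59 (K = 6 - 65 = -59)
Q(n) = 2 + √(-59 + n) (Q(n) = 2 + √(n - 59) = 2 + √(-59 + n))
g(U, O) = -2 + U*(-2 + U) (g(U, O) = -2 + U*(U - 2) = -2 + U*(-2 + U))
V = -10689/1453 (V = (149 + 21229)/(-10647 + (-2 + 89² - 2*89)) = 21378/(-10647 + (-2 + 7921 - 178)) = 21378/(-10647 + 7741) = 21378/(-2906) = 21378*(-1/2906) = -10689/1453 ≈ -7.3565)
V + Q(-206) = -10689/1453 + (2 + √(-59 - 206)) = -10689/1453 + (2 + √(-265)) = -10689/1453 + (2 + I*√265) = -7783/1453 + I*√265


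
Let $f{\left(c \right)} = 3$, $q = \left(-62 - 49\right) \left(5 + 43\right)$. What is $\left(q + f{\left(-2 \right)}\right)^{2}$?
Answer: $28355625$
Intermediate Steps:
$q = -5328$ ($q = \left(-111\right) 48 = -5328$)
$\left(q + f{\left(-2 \right)}\right)^{2} = \left(-5328 + 3\right)^{2} = \left(-5325\right)^{2} = 28355625$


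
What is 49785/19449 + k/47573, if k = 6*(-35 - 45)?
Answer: 786362095/308415759 ≈ 2.5497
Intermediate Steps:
k = -480 (k = 6*(-80) = -480)
49785/19449 + k/47573 = 49785/19449 - 480/47573 = 49785*(1/19449) - 480*1/47573 = 16595/6483 - 480/47573 = 786362095/308415759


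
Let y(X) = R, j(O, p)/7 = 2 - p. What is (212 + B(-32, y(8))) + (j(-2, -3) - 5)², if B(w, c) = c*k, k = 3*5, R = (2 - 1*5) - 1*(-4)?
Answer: 1127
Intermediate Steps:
j(O, p) = 14 - 7*p (j(O, p) = 7*(2 - p) = 14 - 7*p)
R = 1 (R = (2 - 5) + 4 = -3 + 4 = 1)
y(X) = 1
k = 15
B(w, c) = 15*c (B(w, c) = c*15 = 15*c)
(212 + B(-32, y(8))) + (j(-2, -3) - 5)² = (212 + 15*1) + ((14 - 7*(-3)) - 5)² = (212 + 15) + ((14 + 21) - 5)² = 227 + (35 - 5)² = 227 + 30² = 227 + 900 = 1127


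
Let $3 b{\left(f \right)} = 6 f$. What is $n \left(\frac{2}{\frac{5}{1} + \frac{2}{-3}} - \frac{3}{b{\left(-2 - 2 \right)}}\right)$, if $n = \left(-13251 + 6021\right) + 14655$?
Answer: $\frac{645975}{104} \approx 6211.3$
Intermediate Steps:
$n = 7425$ ($n = -7230 + 14655 = 7425$)
$b{\left(f \right)} = 2 f$ ($b{\left(f \right)} = \frac{6 f}{3} = 2 f$)
$n \left(\frac{2}{\frac{5}{1} + \frac{2}{-3}} - \frac{3}{b{\left(-2 - 2 \right)}}\right) = 7425 \left(\frac{2}{\frac{5}{1} + \frac{2}{-3}} - \frac{3}{2 \left(-2 - 2\right)}\right) = 7425 \left(\frac{2}{5 \cdot 1 + 2 \left(- \frac{1}{3}\right)} - \frac{3}{2 \left(-4\right)}\right) = 7425 \left(\frac{2}{5 - \frac{2}{3}} - \frac{3}{-8}\right) = 7425 \left(\frac{2}{\frac{13}{3}} - - \frac{3}{8}\right) = 7425 \left(2 \cdot \frac{3}{13} + \frac{3}{8}\right) = 7425 \left(\frac{6}{13} + \frac{3}{8}\right) = 7425 \cdot \frac{87}{104} = \frac{645975}{104}$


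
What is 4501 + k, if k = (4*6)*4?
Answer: 4597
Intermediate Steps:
k = 96 (k = 24*4 = 96)
4501 + k = 4501 + 96 = 4597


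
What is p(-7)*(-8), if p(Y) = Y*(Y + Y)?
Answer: -784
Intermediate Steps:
p(Y) = 2*Y**2 (p(Y) = Y*(2*Y) = 2*Y**2)
p(-7)*(-8) = (2*(-7)**2)*(-8) = (2*49)*(-8) = 98*(-8) = -784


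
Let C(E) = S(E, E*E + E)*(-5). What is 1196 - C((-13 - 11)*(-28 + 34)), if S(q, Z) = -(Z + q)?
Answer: -101044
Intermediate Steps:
S(q, Z) = -Z - q
C(E) = 5*E² + 10*E (C(E) = (-(E*E + E) - E)*(-5) = (-(E² + E) - E)*(-5) = (-(E + E²) - E)*(-5) = ((-E - E²) - E)*(-5) = (-E² - 2*E)*(-5) = 5*E² + 10*E)
1196 - C((-13 - 11)*(-28 + 34)) = 1196 - 5*(-13 - 11)*(-28 + 34)*(2 + (-13 - 11)*(-28 + 34)) = 1196 - 5*(-24*6)*(2 - 24*6) = 1196 - 5*(-144)*(2 - 144) = 1196 - 5*(-144)*(-142) = 1196 - 1*102240 = 1196 - 102240 = -101044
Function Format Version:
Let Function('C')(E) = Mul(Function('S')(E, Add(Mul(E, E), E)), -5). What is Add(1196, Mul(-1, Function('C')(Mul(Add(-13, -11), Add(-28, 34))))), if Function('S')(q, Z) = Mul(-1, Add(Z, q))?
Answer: -101044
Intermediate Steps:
Function('S')(q, Z) = Add(Mul(-1, Z), Mul(-1, q))
Function('C')(E) = Add(Mul(5, Pow(E, 2)), Mul(10, E)) (Function('C')(E) = Mul(Add(Mul(-1, Add(Mul(E, E), E)), Mul(-1, E)), -5) = Mul(Add(Mul(-1, Add(Pow(E, 2), E)), Mul(-1, E)), -5) = Mul(Add(Mul(-1, Add(E, Pow(E, 2))), Mul(-1, E)), -5) = Mul(Add(Add(Mul(-1, E), Mul(-1, Pow(E, 2))), Mul(-1, E)), -5) = Mul(Add(Mul(-1, Pow(E, 2)), Mul(-2, E)), -5) = Add(Mul(5, Pow(E, 2)), Mul(10, E)))
Add(1196, Mul(-1, Function('C')(Mul(Add(-13, -11), Add(-28, 34))))) = Add(1196, Mul(-1, Mul(5, Mul(Add(-13, -11), Add(-28, 34)), Add(2, Mul(Add(-13, -11), Add(-28, 34)))))) = Add(1196, Mul(-1, Mul(5, Mul(-24, 6), Add(2, Mul(-24, 6))))) = Add(1196, Mul(-1, Mul(5, -144, Add(2, -144)))) = Add(1196, Mul(-1, Mul(5, -144, -142))) = Add(1196, Mul(-1, 102240)) = Add(1196, -102240) = -101044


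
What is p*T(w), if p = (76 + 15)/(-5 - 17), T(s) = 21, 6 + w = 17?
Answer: -1911/22 ≈ -86.864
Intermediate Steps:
w = 11 (w = -6 + 17 = 11)
p = -91/22 (p = 91/(-22) = 91*(-1/22) = -91/22 ≈ -4.1364)
p*T(w) = -91/22*21 = -1911/22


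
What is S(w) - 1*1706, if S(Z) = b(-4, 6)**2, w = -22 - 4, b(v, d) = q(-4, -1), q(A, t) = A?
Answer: -1690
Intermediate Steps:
b(v, d) = -4
w = -26
S(Z) = 16 (S(Z) = (-4)**2 = 16)
S(w) - 1*1706 = 16 - 1*1706 = 16 - 1706 = -1690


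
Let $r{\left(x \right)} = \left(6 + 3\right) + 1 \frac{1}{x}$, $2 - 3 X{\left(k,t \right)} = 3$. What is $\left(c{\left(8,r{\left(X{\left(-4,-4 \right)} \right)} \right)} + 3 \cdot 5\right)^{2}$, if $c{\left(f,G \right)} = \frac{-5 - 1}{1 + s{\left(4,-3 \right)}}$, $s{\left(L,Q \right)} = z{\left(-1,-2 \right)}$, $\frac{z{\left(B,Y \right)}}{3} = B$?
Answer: $324$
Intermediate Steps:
$z{\left(B,Y \right)} = 3 B$
$X{\left(k,t \right)} = - \frac{1}{3}$ ($X{\left(k,t \right)} = \frac{2}{3} - 1 = - \frac{1}{3}$)
$r{\left(x \right)} = 9 + \frac{1}{x}$
$s{\left(L,Q \right)} = -3$ ($s{\left(L,Q \right)} = 3 \left(-1\right) = -3$)
$c{\left(f,G \right)} = 3$ ($c{\left(f,G \right)} = \frac{-5 - 1}{1 - 3} = - \frac{6}{-2} = \left(-6\right) \left(- \frac{1}{2}\right) = 3$)
$\left(c{\left(8,r{\left(X{\left(-4,-4 \right)} \right)} \right)} + 3 \cdot 5\right)^{2} = \left(3 + 3 \cdot 5\right)^{2} = \left(3 + 15\right)^{2} = 18^{2} = 324$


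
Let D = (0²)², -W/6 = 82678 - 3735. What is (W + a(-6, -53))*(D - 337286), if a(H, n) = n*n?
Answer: 158810775814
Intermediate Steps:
a(H, n) = n²
W = -473658 (W = -6*(82678 - 3735) = -6*78943 = -473658)
D = 0 (D = 0² = 0)
(W + a(-6, -53))*(D - 337286) = (-473658 + (-53)²)*(0 - 337286) = (-473658 + 2809)*(-337286) = -470849*(-337286) = 158810775814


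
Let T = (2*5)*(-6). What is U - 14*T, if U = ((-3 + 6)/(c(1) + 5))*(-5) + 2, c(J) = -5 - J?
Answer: 857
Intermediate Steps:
T = -60 (T = 10*(-6) = -60)
U = 17 (U = ((-3 + 6)/((-5 - 1*1) + 5))*(-5) + 2 = (3/((-5 - 1) + 5))*(-5) + 2 = (3/(-6 + 5))*(-5) + 2 = (3/(-1))*(-5) + 2 = (3*(-1))*(-5) + 2 = -3*(-5) + 2 = 15 + 2 = 17)
U - 14*T = 17 - 14*(-60) = 17 + 840 = 857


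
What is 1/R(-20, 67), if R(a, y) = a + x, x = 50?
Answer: 1/30 ≈ 0.033333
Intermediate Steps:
R(a, y) = 50 + a (R(a, y) = a + 50 = 50 + a)
1/R(-20, 67) = 1/(50 - 20) = 1/30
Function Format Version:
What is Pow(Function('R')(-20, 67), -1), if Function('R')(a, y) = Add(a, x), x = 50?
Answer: Rational(1, 30) ≈ 0.033333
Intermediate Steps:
Function('R')(a, y) = Add(50, a) (Function('R')(a, y) = Add(a, 50) = Add(50, a))
Pow(Function('R')(-20, 67), -1) = Pow(Add(50, -20), -1) = Pow(30, -1) = Rational(1, 30)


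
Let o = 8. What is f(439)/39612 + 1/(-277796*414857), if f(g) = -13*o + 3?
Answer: -727487948249/285319331762079 ≈ -0.0025497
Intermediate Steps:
f(g) = -101 (f(g) = -13*8 + 3 = -104 + 3 = -101)
f(439)/39612 + 1/(-277796*414857) = -101/39612 + 1/(-277796*414857) = -101*1/39612 - 1/277796*1/414857 = -101/39612 - 1/115245615172 = -727487948249/285319331762079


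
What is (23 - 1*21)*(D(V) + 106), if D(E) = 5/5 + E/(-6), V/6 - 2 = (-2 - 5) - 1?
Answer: 226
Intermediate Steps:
V = -36 (V = 12 + 6*((-2 - 5) - 1) = 12 + 6*(-7 - 1) = 12 + 6*(-8) = 12 - 48 = -36)
D(E) = 1 - E/6 (D(E) = 5*(⅕) + E*(-⅙) = 1 - E/6)
(23 - 1*21)*(D(V) + 106) = (23 - 1*21)*((1 - ⅙*(-36)) + 106) = (23 - 21)*((1 + 6) + 106) = 2*(7 + 106) = 2*113 = 226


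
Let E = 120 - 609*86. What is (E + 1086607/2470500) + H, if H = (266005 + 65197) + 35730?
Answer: 777413085607/2470500 ≈ 3.1468e+5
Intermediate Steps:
H = 366932 (H = 331202 + 35730 = 366932)
E = -52254 (E = 120 - 52374 = -52254)
(E + 1086607/2470500) + H = (-52254 + 1086607/2470500) + 366932 = -129092420393/2470500 + 366932 = 777413085607/2470500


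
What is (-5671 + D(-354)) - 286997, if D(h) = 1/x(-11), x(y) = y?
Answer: -3219349/11 ≈ -2.9267e+5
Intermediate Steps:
D(h) = -1/11 (D(h) = 1/(-11) = -1/11)
(-5671 + D(-354)) - 286997 = (-5671 - 1/11) - 286997 = -62382/11 - 286997 = -3219349/11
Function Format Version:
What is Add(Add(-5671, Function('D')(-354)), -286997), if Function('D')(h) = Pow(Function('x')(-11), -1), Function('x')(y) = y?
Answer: Rational(-3219349, 11) ≈ -2.9267e+5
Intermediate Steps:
Function('D')(h) = Rational(-1, 11) (Function('D')(h) = Pow(-11, -1) = Rational(-1, 11))
Add(Add(-5671, Function('D')(-354)), -286997) = Add(Add(-5671, Rational(-1, 11)), -286997) = Add(Rational(-62382, 11), -286997) = Rational(-3219349, 11)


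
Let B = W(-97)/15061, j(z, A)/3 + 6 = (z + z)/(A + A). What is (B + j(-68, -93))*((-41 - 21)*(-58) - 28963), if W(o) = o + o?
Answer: 187358226768/466891 ≈ 4.0129e+5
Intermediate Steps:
W(o) = 2*o
j(z, A) = -18 + 3*z/A (j(z, A) = -18 + 3*((z + z)/(A + A)) = -18 + 3*((2*z)/((2*A))) = -18 + 3*((2*z)*(1/(2*A))) = -18 + 3*(z/A) = -18 + 3*z/A)
B = -194/15061 (B = (2*(-97))/15061 = -194*1/15061 = -194/15061 ≈ -0.012881)
(B + j(-68, -93))*((-41 - 21)*(-58) - 28963) = (-194/15061 + (-18 + 3*(-68)/(-93)))*((-41 - 21)*(-58) - 28963) = (-194/15061 + (-18 + 3*(-68)*(-1/93)))*(-62*(-58) - 28963) = (-194/15061 + (-18 + 68/31))*(3596 - 28963) = (-194/15061 - 490/31)*(-25367) = -7385904/466891*(-25367) = 187358226768/466891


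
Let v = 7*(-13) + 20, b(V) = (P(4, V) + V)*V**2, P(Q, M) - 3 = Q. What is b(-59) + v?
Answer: -181083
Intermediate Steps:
P(Q, M) = 3 + Q
b(V) = V**2*(7 + V) (b(V) = ((3 + 4) + V)*V**2 = (7 + V)*V**2 = V**2*(7 + V))
v = -71 (v = -91 + 20 = -71)
b(-59) + v = (-59)**2*(7 - 59) - 71 = 3481*(-52) - 71 = -181012 - 71 = -181083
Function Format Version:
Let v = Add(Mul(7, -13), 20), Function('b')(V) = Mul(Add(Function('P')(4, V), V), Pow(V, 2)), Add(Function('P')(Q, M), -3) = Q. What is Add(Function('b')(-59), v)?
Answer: -181083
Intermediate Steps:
Function('P')(Q, M) = Add(3, Q)
Function('b')(V) = Mul(Pow(V, 2), Add(7, V)) (Function('b')(V) = Mul(Add(Add(3, 4), V), Pow(V, 2)) = Mul(Add(7, V), Pow(V, 2)) = Mul(Pow(V, 2), Add(7, V)))
v = -71 (v = Add(-91, 20) = -71)
Add(Function('b')(-59), v) = Add(Mul(Pow(-59, 2), Add(7, -59)), -71) = Add(Mul(3481, -52), -71) = Add(-181012, -71) = -181083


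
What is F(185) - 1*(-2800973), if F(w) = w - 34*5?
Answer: 2800988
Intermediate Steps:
F(w) = -170 + w (F(w) = w - 1*170 = w - 170 = -170 + w)
F(185) - 1*(-2800973) = (-170 + 185) - 1*(-2800973) = 15 + 2800973 = 2800988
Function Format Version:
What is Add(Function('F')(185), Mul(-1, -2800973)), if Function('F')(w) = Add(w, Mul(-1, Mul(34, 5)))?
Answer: 2800988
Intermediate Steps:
Function('F')(w) = Add(-170, w) (Function('F')(w) = Add(w, Mul(-1, 170)) = Add(w, -170) = Add(-170, w))
Add(Function('F')(185), Mul(-1, -2800973)) = Add(Add(-170, 185), Mul(-1, -2800973)) = Add(15, 2800973) = 2800988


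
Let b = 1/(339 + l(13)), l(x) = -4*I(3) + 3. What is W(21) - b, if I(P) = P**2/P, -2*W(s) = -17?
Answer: 1402/165 ≈ 8.4970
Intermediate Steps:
W(s) = 17/2 (W(s) = -1/2*(-17) = 17/2)
I(P) = P
l(x) = -9 (l(x) = -4*3 + 3 = -12 + 3 = -9)
b = 1/330 (b = 1/(339 - 9) = 1/330 ≈ 0.0030303)
W(21) - b = 17/2 - 1*1/330 = 17/2 - 1/330 = 1402/165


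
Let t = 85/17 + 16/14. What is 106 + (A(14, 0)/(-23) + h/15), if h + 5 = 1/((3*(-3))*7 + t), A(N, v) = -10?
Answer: 14568629/137310 ≈ 106.10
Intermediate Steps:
t = 43/7 (t = 85*(1/17) + 16*(1/14) = 5 + 8/7 = 43/7 ≈ 6.1429)
h = -1997/398 (h = -5 + 1/((3*(-3))*7 + 43/7) = -5 + 1/(-9*7 + 43/7) = -5 + 1/(-63 + 43/7) = -5 + 1/(-398/7) = -5 - 7/398 = -1997/398 ≈ -5.0176)
106 + (A(14, 0)/(-23) + h/15) = 106 + (-10/(-23) - 1997/398/15) = 106 + (-10*(-1/23) - 1997/398*1/15) = 106 + (10/23 - 1997/5970) = 106 + 13769/137310 = 14568629/137310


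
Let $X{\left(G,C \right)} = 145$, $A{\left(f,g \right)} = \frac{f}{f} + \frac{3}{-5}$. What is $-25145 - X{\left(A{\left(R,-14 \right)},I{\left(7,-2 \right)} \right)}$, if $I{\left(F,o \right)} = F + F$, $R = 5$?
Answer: $-25290$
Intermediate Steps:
$I{\left(F,o \right)} = 2 F$
$A{\left(f,g \right)} = \frac{2}{5}$ ($A{\left(f,g \right)} = 1 + 3 \left(- \frac{1}{5}\right) = 1 - \frac{3}{5} = \frac{2}{5}$)
$-25145 - X{\left(A{\left(R,-14 \right)},I{\left(7,-2 \right)} \right)} = -25145 - 145 = -25290$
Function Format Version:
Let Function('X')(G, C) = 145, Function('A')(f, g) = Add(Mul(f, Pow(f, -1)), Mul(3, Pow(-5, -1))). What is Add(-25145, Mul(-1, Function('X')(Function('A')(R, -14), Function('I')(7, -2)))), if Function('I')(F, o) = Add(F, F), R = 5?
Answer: -25290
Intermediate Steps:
Function('I')(F, o) = Mul(2, F)
Function('A')(f, g) = Rational(2, 5) (Function('A')(f, g) = Add(1, Mul(3, Rational(-1, 5))) = Add(1, Rational(-3, 5)) = Rational(2, 5))
Add(-25145, Mul(-1, Function('X')(Function('A')(R, -14), Function('I')(7, -2)))) = Add(-25145, Mul(-1, 145)) = Add(-25145, -145) = -25290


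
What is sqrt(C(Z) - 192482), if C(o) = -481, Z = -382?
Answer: I*sqrt(192963) ≈ 439.28*I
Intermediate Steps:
sqrt(C(Z) - 192482) = sqrt(-481 - 192482) = sqrt(-192963) = I*sqrt(192963)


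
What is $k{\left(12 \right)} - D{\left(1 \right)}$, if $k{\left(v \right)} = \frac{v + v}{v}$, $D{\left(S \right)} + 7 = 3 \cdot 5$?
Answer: $-6$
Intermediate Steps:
$D{\left(S \right)} = 8$ ($D{\left(S \right)} = -7 + 3 \cdot 5 = -7 + 15 = 8$)
$k{\left(v \right)} = 2$ ($k{\left(v \right)} = \frac{2 v}{v} = 2$)
$k{\left(12 \right)} - D{\left(1 \right)} = 2 - 8 = -6$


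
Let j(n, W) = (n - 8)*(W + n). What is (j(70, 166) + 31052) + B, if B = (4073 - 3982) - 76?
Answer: 45699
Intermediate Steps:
j(n, W) = (-8 + n)*(W + n)
B = 15 (B = 91 - 76 = 15)
(j(70, 166) + 31052) + B = ((70² - 8*166 - 8*70 + 166*70) + 31052) + 15 = ((4900 - 1328 - 560 + 11620) + 31052) + 15 = (14632 + 31052) + 15 = 45684 + 15 = 45699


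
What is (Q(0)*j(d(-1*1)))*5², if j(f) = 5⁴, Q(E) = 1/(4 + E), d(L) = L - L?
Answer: 15625/4 ≈ 3906.3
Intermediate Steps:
d(L) = 0
j(f) = 625
(Q(0)*j(d(-1*1)))*5² = (625/(4 + 0))*5² = (625/4)*25 = 15625/4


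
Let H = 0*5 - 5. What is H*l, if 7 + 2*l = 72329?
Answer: -180805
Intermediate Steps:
l = 36161 (l = -7/2 + (½)*72329 = -7/2 + 72329/2 = 36161)
H = -5 (H = 0 - 5 = -5)
H*l = -5*36161 = -180805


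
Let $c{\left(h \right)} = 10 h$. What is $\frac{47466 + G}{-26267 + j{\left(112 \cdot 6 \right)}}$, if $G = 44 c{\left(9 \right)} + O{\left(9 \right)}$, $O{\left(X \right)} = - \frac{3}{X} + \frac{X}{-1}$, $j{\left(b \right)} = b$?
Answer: $- \frac{30850}{15357} \approx -2.0089$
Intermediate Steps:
$O{\left(X \right)} = - X - \frac{3}{X}$ ($O{\left(X \right)} = - \frac{3}{X} + X \left(-1\right) = - \frac{3}{X} - X = - X - \frac{3}{X}$)
$G = \frac{11852}{3}$ ($G = 44 \cdot 10 \cdot 9 - \left(9 + \frac{3}{9}\right) = 44 \cdot 90 - \frac{28}{3} = 3960 - \frac{28}{3} = \frac{11852}{3} \approx 3950.7$)
$\frac{47466 + G}{-26267 + j{\left(112 \cdot 6 \right)}} = \frac{47466 + \frac{11852}{3}}{-26267 + 112 \cdot 6} = \frac{154250}{3 \left(-26267 + 672\right)} = \frac{154250}{3 \left(-25595\right)} = \frac{154250}{3} \left(- \frac{1}{25595}\right) = - \frac{30850}{15357}$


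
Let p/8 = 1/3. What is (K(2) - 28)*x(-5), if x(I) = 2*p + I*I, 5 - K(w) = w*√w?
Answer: -2093/3 - 182*√2/3 ≈ -783.46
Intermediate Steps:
K(w) = 5 - w^(3/2) (K(w) = 5 - w*√w = 5 - w^(3/2))
p = 8/3 ≈ 2.6667
x(I) = 16/3 + I² (x(I) = 2*(8/3) + I*I = 16/3 + I²)
(K(2) - 28)*x(-5) = ((5 - 2^(3/2)) - 28)*(16/3 + (-5)²) = ((5 - 2*√2) - 28)*(16/3 + 25) = ((5 - 2*√2) - 28)*(91/3) = (-23 - 2*√2)*(91/3) = -2093/3 - 182*√2/3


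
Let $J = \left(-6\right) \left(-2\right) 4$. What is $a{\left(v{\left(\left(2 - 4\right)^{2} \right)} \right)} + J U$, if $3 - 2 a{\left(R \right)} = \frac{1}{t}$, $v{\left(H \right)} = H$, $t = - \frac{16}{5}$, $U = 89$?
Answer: $\frac{136757}{32} \approx 4273.7$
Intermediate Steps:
$t = - \frac{16}{5}$ ($t = \left(-16\right) \frac{1}{5} = - \frac{16}{5} \approx -3.2$)
$a{\left(R \right)} = \frac{53}{32}$ ($a{\left(R \right)} = \frac{3}{2} - \frac{1}{2 \left(- \frac{16}{5}\right)} = \frac{3}{2} - - \frac{5}{32} = \frac{3}{2} + \frac{5}{32} = \frac{53}{32}$)
$J = 48$ ($J = 12 \cdot 4 = 48$)
$a{\left(v{\left(\left(2 - 4\right)^{2} \right)} \right)} + J U = \frac{53}{32} + 48 \cdot 89 = \frac{53}{32} + 4272 = \frac{136757}{32}$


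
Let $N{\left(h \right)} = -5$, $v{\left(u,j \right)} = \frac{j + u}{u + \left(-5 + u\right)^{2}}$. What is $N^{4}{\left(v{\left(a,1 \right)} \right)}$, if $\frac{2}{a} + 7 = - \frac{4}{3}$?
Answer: $625$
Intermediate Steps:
$a = - \frac{6}{25}$ ($a = \frac{2}{-7 - \frac{4}{3}} = \frac{2}{- \frac{25}{3}} = 2 \left(- \frac{3}{25}\right) = - \frac{6}{25} \approx -0.24$)
$v{\left(u,j \right)} = \frac{j + u}{u + \left(-5 + u\right)^{2}}$
$N^{4}{\left(v{\left(a,1 \right)} \right)} = \left(-5\right)^{4} = 625$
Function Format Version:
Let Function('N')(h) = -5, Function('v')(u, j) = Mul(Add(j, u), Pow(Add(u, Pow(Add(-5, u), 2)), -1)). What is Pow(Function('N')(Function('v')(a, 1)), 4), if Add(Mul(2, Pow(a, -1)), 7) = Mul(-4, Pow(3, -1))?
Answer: 625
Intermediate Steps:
a = Rational(-6, 25) (a = Mul(2, Pow(Add(-7, Mul(-4, Pow(3, -1))), -1)) = Mul(2, Pow(Add(-7, Mul(-4, Rational(1, 3))), -1)) = Mul(2, Pow(Add(-7, Rational(-4, 3)), -1)) = Mul(2, Pow(Rational(-25, 3), -1)) = Mul(2, Rational(-3, 25)) = Rational(-6, 25) ≈ -0.24000)
Function('v')(u, j) = Mul(Pow(Add(u, Pow(Add(-5, u), 2)), -1), Add(j, u))
Pow(Function('N')(Function('v')(a, 1)), 4) = Pow(-5, 4) = 625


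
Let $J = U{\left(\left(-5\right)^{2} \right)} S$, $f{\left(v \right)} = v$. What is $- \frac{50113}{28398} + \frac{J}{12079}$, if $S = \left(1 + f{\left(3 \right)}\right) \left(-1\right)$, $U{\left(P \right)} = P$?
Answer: $- \frac{608154727}{343019442} \approx -1.7729$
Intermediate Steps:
$S = -4$ ($S = \left(1 + 3\right) \left(-1\right) = 4 \left(-1\right) = -4$)
$J = -100$ ($J = \left(-5\right)^{2} \left(-4\right) = 25 \left(-4\right) = -100$)
$- \frac{50113}{28398} + \frac{J}{12079} = - \frac{50113}{28398} - \frac{100}{12079} = - \frac{608154727}{343019442}$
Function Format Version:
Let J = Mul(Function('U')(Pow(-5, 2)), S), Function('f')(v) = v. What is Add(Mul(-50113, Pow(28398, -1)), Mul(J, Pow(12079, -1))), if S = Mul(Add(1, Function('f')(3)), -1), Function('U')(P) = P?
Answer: Rational(-608154727, 343019442) ≈ -1.7729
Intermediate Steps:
S = -4 (S = Mul(Add(1, 3), -1) = Mul(4, -1) = -4)
J = -100 (J = Mul(Pow(-5, 2), -4) = Mul(25, -4) = -100)
Add(Mul(-50113, Pow(28398, -1)), Mul(J, Pow(12079, -1))) = Add(Mul(-50113, Pow(28398, -1)), Mul(-100, Pow(12079, -1))) = Add(Mul(-50113, Rational(1, 28398)), Mul(-100, Rational(1, 12079))) = Add(Rational(-50113, 28398), Rational(-100, 12079)) = Rational(-608154727, 343019442)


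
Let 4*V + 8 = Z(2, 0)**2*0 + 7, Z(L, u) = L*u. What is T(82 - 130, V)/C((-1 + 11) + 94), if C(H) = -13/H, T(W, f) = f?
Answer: 2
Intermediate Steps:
V = -1/4 (V = -2 + ((2*0)**2*0 + 7)/4 = -2 + (0**2*0 + 7)/4 = -2 + (0*0 + 7)/4 = -2 + (0 + 7)/4 = -2 + (1/4)*7 = -2 + 7/4 = -1/4 ≈ -0.25000)
T(82 - 130, V)/C((-1 + 11) + 94) = -1/(4*((-13/((-1 + 11) + 94)))) = -1/(4*((-13/(10 + 94)))) = -1/(4*((-13/104))) = -1/(4*((-13*1/104))) = -1/(4*(-1/8)) = -1/4*(-8) = 2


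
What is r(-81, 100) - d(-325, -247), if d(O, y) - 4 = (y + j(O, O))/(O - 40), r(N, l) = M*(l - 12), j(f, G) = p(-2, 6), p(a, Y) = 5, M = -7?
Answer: -226542/365 ≈ -620.66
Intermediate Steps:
j(f, G) = 5
r(N, l) = 84 - 7*l (r(N, l) = -7*(l - 12) = -7*(-12 + l) = 84 - 7*l)
d(O, y) = 4 + (5 + y)/(-40 + O) (d(O, y) = 4 + (y + 5)/(O - 40) = 4 + (5 + y)/(-40 + O))
r(-81, 100) - d(-325, -247) = (84 - 7*100) - (-155 - 247 + 4*(-325))/(-40 - 325) = (84 - 700) - (-155 - 247 - 1300)/(-365) = -616 - (-1)*(-1702)/365 = -616 - 1*1702/365 = -616 - 1702/365 = -226542/365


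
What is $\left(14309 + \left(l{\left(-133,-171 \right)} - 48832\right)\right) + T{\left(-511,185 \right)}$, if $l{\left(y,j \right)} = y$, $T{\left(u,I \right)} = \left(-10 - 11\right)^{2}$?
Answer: $-34215$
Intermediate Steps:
$T{\left(u,I \right)} = 441$ ($T{\left(u,I \right)} = \left(-21\right)^{2} = 441$)
$\left(14309 + \left(l{\left(-133,-171 \right)} - 48832\right)\right) + T{\left(-511,185 \right)} = \left(14309 - 48965\right) + 441 = -34656 + 441 = -34215$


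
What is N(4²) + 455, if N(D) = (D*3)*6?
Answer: 743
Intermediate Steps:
N(D) = 18*D (N(D) = (3*D)*6 = 18*D)
N(4²) + 455 = 18*4² + 455 = 18*16 + 455 = 288 + 455 = 743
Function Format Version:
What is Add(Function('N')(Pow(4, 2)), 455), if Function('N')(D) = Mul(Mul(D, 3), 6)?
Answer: 743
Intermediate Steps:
Function('N')(D) = Mul(18, D) (Function('N')(D) = Mul(Mul(3, D), 6) = Mul(18, D))
Add(Function('N')(Pow(4, 2)), 455) = Add(Mul(18, Pow(4, 2)), 455) = Add(Mul(18, 16), 455) = Add(288, 455) = 743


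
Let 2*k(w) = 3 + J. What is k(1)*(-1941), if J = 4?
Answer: -13587/2 ≈ -6793.5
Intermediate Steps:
k(w) = 7/2 (k(w) = (3 + 4)/2 = (½)*7 = 7/2)
k(1)*(-1941) = (7/2)*(-1941) = -13587/2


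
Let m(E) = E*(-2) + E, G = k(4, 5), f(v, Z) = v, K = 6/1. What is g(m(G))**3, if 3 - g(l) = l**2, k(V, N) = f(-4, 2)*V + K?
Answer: -912673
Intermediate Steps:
K = 6 (K = 6*1 = 6)
k(V, N) = 6 - 4*V (k(V, N) = -4*V + 6 = 6 - 4*V)
G = -10 (G = 6 - 4*4 = 6 - 16 = -10)
m(E) = -E (m(E) = -2*E + E = -E)
g(l) = 3 - l**2
g(m(G))**3 = (3 - (-1*(-10))**2)**3 = (3 - 1*10**2)**3 = (3 - 1*100)**3 = (3 - 100)**3 = (-97)**3 = -912673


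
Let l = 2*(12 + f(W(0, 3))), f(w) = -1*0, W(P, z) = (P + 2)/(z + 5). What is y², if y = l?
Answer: 576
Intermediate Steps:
W(P, z) = (2 + P)/(5 + z)
f(w) = 0
l = 24 (l = 2*(12 + 0) = 2*12 = 24)
y = 24
y² = 24² = 576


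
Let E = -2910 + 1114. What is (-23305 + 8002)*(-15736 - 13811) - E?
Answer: 452159537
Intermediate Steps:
E = -1796
(-23305 + 8002)*(-15736 - 13811) - E = (-23305 + 8002)*(-15736 - 13811) - 1*(-1796) = -15303*(-29547) + 1796 = 452157741 + 1796 = 452159537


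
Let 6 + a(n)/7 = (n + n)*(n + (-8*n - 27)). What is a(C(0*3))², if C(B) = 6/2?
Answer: 4235364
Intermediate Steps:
C(B) = 3 (C(B) = 6*(½) = 3)
a(n) = -42 + 14*n*(-27 - 7*n) (a(n) = -42 + 7*((n + n)*(n + (-8*n - 27))) = -42 + 7*((2*n)*(n + (-27 - 8*n))) = -42 + 7*((2*n)*(-27 - 7*n)) = -42 + 7*(2*n*(-27 - 7*n)) = -42 + 14*n*(-27 - 7*n))
a(C(0*3))² = (-42 - 378*3 - 98*3²)² = (-42 - 1134 - 98*9)² = (-42 - 1134 - 882)² = (-2058)² = 4235364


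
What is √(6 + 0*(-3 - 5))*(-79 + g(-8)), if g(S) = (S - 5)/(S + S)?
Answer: -1251*√6/16 ≈ -191.52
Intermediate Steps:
g(S) = (-5 + S)/(2*S) (g(S) = (-5 + S)/((2*S)) = (-5 + S)*(1/(2*S)) = (-5 + S)/(2*S))
√(6 + 0*(-3 - 5))*(-79 + g(-8)) = √(6 + 0*(-3 - 5))*(-79 + (½)*(-5 - 8)/(-8)) = √(6 + 0*(-8))*(-79 + (½)*(-⅛)*(-13)) = √(6 + 0)*(-79 + 13/16) = √6*(-1251/16) = -1251*√6/16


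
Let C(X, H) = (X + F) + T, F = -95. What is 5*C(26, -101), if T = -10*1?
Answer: -395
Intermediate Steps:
T = -10
C(X, H) = -105 + X (C(X, H) = (X - 95) - 10 = (-95 + X) - 10 = -105 + X)
5*C(26, -101) = 5*(-105 + 26) = 5*(-79) = -395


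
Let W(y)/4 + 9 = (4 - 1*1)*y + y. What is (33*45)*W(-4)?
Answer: -148500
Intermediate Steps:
W(y) = -36 + 16*y (W(y) = -36 + 4*((4 - 1*1)*y + y) = -36 + 4*((4 - 1)*y + y) = -36 + 4*(3*y + y) = -36 + 4*(4*y) = -36 + 16*y)
(33*45)*W(-4) = (33*45)*(-36 + 16*(-4)) = 1485*(-36 - 64) = 1485*(-100) = -148500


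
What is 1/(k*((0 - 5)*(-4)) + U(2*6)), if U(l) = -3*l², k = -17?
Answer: -1/772 ≈ -0.0012953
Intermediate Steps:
1/(k*((0 - 5)*(-4)) + U(2*6)) = 1/(-17*(0 - 5)*(-4) - 3*(2*6)²) = 1/(-(-85)*(-4) - 3*12²) = 1/(-17*20 - 3*144) = 1/(-340 - 432) = 1/(-772) = -1/772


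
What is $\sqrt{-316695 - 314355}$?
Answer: $5 i \sqrt{25242} \approx 794.39 i$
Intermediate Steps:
$\sqrt{-316695 - 314355} = \sqrt{-631050} = 5 i \sqrt{25242}$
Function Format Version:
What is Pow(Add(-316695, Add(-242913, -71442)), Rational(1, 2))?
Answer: Mul(5, I, Pow(25242, Rational(1, 2))) ≈ Mul(794.39, I)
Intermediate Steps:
Pow(Add(-316695, Add(-242913, -71442)), Rational(1, 2)) = Pow(Add(-316695, -314355), Rational(1, 2)) = Pow(-631050, Rational(1, 2)) = Mul(5, I, Pow(25242, Rational(1, 2)))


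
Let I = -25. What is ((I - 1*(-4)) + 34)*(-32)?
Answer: -416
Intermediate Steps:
((I - 1*(-4)) + 34)*(-32) = ((-25 - 1*(-4)) + 34)*(-32) = ((-25 + 4) + 34)*(-32) = (-21 + 34)*(-32) = 13*(-32) = -416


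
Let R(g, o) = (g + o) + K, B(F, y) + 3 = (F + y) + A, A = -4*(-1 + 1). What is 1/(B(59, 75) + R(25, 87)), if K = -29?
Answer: 1/214 ≈ 0.0046729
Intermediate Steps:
A = 0 (A = -4*0 = 0)
B(F, y) = -3 + F + y (B(F, y) = -3 + ((F + y) + 0) = -3 + (F + y) = -3 + F + y)
R(g, o) = -29 + g + o (R(g, o) = (g + o) - 29 = -29 + g + o)
1/(B(59, 75) + R(25, 87)) = 1/((-3 + 59 + 75) + (-29 + 25 + 87)) = 1/(131 + 83) = 1/214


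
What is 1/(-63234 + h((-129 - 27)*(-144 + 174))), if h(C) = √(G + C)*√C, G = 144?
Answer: -1171/73653894 + 2*√455/36826947 ≈ -1.4740e-5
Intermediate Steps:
h(C) = √C*√(144 + C) (h(C) = √(144 + C)*√C = √C*√(144 + C))
1/(-63234 + h((-129 - 27)*(-144 + 174))) = 1/(-63234 + √((-129 - 27)*(-144 + 174))*√(144 + (-129 - 27)*(-144 + 174))) = 1/(-63234 + √(-156*30)*√(144 - 156*30)) = 1/(-63234 + √(-4680)*√(144 - 4680)) = 1/(-63234 + (6*I*√130)*√(-4536)) = 1/(-63234 + (6*I*√130)*(18*I*√14)) = 1/(-63234 - 216*√455)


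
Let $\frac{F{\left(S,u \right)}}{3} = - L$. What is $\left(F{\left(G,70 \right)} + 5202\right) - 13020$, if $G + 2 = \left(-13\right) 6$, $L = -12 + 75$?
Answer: $-8007$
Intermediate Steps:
$L = 63$
$G = -80$ ($G = -2 - 78 = -80$)
$F{\left(S,u \right)} = -189$ ($F{\left(S,u \right)} = 3 \left(\left(-1\right) 63\right) = 3 \left(-63\right) = -189$)
$\left(F{\left(G,70 \right)} + 5202\right) - 13020 = \left(-189 + 5202\right) - 13020 = 5013 - 13020 = -8007$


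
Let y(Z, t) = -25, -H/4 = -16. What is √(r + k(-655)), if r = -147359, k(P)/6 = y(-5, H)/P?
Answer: I*√2528823869/131 ≈ 383.87*I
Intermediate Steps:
H = 64 (H = -4*(-16) = 64)
k(P) = -150/P (k(P) = 6*(-25/P) = -150/P)
√(r + k(-655)) = √(-147359 - 150/(-655)) = √(-147359 - 150*(-1/655)) = √(-147359 + 30/131) = √(-19303999/131) = I*√2528823869/131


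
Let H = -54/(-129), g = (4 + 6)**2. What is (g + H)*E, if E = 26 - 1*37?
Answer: -47498/43 ≈ -1104.6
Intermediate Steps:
E = -11 (E = 26 - 37 = -11)
g = 100 (g = 10**2 = 100)
H = 18/43 (H = -54*(-1/129) = 18/43 ≈ 0.41860)
(g + H)*E = (100 + 18/43)*(-11) = (4318/43)*(-11) = -47498/43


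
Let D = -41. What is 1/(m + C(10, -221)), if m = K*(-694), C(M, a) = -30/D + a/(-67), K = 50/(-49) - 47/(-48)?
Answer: 3230472/105480769 ≈ 0.030626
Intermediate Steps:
K = -97/2352 (K = 50*(-1/49) - 47*(-1/48) = -50/49 + 47/48 = -97/2352 ≈ -0.041241)
C(M, a) = 30/41 - a/67 (C(M, a) = -30/(-41) + a/(-67) = -30*(-1/41) + a*(-1/67) = 30/41 - a/67)
m = 33659/1176 (m = -97/2352*(-694) = 33659/1176 ≈ 28.622)
1/(m + C(10, -221)) = 1/(33659/1176 + (30/41 - 1/67*(-221))) = 1/(33659/1176 + (30/41 + 221/67)) = 1/(33659/1176 + 11071/2747) = 1/(105480769/3230472) = 3230472/105480769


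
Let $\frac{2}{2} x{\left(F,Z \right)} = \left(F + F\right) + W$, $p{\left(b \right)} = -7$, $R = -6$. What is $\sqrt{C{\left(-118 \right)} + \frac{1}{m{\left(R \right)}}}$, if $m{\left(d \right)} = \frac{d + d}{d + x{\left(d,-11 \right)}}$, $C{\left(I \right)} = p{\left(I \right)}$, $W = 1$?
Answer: $\frac{i \sqrt{201}}{6} \approx 2.3629 i$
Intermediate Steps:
$x{\left(F,Z \right)} = 1 + 2 F$ ($x{\left(F,Z \right)} = \left(F + F\right) + 1 = 2 F + 1 = 1 + 2 F$)
$C{\left(I \right)} = -7$
$m{\left(d \right)} = \frac{2 d}{1 + 3 d}$ ($m{\left(d \right)} = \frac{d + d}{d + \left(1 + 2 d\right)} = \frac{2 d}{1 + 3 d}$)
$\sqrt{C{\left(-118 \right)} + \frac{1}{m{\left(R \right)}}} = \sqrt{-7 + \frac{1}{2 \left(-6\right) \frac{1}{1 + 3 \left(-6\right)}}} = \sqrt{-7 + \frac{1}{2 \left(-6\right) \frac{1}{1 - 18}}} = \sqrt{-7 + \frac{1}{2 \left(-6\right) \frac{1}{-17}}} = \sqrt{-7 + \frac{1}{2 \left(-6\right) \left(- \frac{1}{17}\right)}} = \sqrt{-7 + \frac{1}{\frac{12}{17}}} = \sqrt{-7 + \frac{17}{12}} = \sqrt{- \frac{67}{12}} = \frac{i \sqrt{201}}{6}$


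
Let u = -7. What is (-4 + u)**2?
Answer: 121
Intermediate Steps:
(-4 + u)**2 = (-4 - 7)**2 = (-11)**2 = 121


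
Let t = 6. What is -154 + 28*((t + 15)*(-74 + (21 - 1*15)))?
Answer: -40138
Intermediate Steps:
-154 + 28*((t + 15)*(-74 + (21 - 1*15))) = -154 + 28*((6 + 15)*(-74 + (21 - 1*15))) = -154 + 28*(21*(-74 + (21 - 15))) = -154 + 28*(21*(-74 + 6)) = -154 + 28*(21*(-68)) = -154 + 28*(-1428) = -154 - 39984 = -40138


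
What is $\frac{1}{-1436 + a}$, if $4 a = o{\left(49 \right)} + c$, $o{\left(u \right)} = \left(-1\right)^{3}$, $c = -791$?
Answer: $- \frac{1}{1634} \approx -0.000612$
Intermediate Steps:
$o{\left(u \right)} = -1$
$a = -198$ ($a = \frac{-1 - 791}{4} = \frac{1}{4} \left(-792\right) = -198$)
$\frac{1}{-1436 + a} = \frac{1}{-1436 - 198} = \frac{1}{-1634} = - \frac{1}{1634}$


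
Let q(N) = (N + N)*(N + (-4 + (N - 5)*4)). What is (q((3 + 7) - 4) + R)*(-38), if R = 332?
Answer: -15352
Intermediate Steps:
q(N) = 2*N*(-24 + 5*N) (q(N) = (2*N)*(N + (-4 + (-5 + N)*4)) = (2*N)*(N + (-4 + (-20 + 4*N))) = (2*N)*(N + (-24 + 4*N)) = (2*N)*(-24 + 5*N) = 2*N*(-24 + 5*N))
(q((3 + 7) - 4) + R)*(-38) = (2*((3 + 7) - 4)*(-24 + 5*((3 + 7) - 4)) + 332)*(-38) = (2*(10 - 4)*(-24 + 5*(10 - 4)) + 332)*(-38) = (2*6*(-24 + 5*6) + 332)*(-38) = (2*6*(-24 + 30) + 332)*(-38) = (2*6*6 + 332)*(-38) = (72 + 332)*(-38) = 404*(-38) = -15352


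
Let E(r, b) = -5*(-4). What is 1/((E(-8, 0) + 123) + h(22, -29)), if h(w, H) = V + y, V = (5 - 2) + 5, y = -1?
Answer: 1/150 ≈ 0.0066667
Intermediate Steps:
V = 8 (V = 3 + 5 = 8)
h(w, H) = 7 (h(w, H) = 8 - 1 = 7)
E(r, b) = 20
1/((E(-8, 0) + 123) + h(22, -29)) = 1/((20 + 123) + 7) = 1/(143 + 7) = 1/150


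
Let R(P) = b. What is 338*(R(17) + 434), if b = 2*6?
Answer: 150748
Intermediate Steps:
b = 12
R(P) = 12
338*(R(17) + 434) = 338*(12 + 434) = 338*446 = 150748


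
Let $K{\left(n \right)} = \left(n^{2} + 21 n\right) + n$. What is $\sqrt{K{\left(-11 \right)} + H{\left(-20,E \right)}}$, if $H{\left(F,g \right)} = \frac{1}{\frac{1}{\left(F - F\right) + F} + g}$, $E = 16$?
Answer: $\frac{i \sqrt{12306701}}{319} \approx 10.997 i$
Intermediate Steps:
$H{\left(F,g \right)} = \frac{1}{g + \frac{1}{F}}$ ($H{\left(F,g \right)} = \frac{1}{\frac{1}{0 + F} + g} = \frac{1}{\frac{1}{F} + g} = \frac{1}{g + \frac{1}{F}}$)
$K{\left(n \right)} = n^{2} + 22 n$
$\sqrt{K{\left(-11 \right)} + H{\left(-20,E \right)}} = \sqrt{- 11 \left(22 - 11\right) - \frac{20}{1 - 320}} = \sqrt{\left(-11\right) 11 - \frac{20}{1 - 320}} = \sqrt{-121 - \frac{20}{-319}} = \sqrt{-121 - - \frac{20}{319}} = \sqrt{-121 + \frac{20}{319}} = \sqrt{- \frac{38579}{319}} = \frac{i \sqrt{12306701}}{319}$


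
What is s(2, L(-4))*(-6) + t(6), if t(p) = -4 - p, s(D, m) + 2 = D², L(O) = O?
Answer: -22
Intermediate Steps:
s(D, m) = -2 + D²
s(2, L(-4))*(-6) + t(6) = (-2 + 2²)*(-6) + (-4 - 1*6) = (-2 + 4)*(-6) + (-4 - 6) = 2*(-6) - 10 = -12 - 10 = -22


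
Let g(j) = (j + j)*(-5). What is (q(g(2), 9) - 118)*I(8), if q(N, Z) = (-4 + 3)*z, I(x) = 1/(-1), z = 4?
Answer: 122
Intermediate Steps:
g(j) = -10*j (g(j) = (2*j)*(-5) = -10*j)
I(x) = -1
q(N, Z) = -4 (q(N, Z) = (-4 + 3)*4 = -1*4 = -4)
(q(g(2), 9) - 118)*I(8) = (-4 - 118)*(-1) = -122*(-1) = 122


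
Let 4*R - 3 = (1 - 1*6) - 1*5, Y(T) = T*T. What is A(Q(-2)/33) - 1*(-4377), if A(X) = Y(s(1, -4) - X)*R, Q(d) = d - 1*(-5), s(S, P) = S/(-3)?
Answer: 4766210/1089 ≈ 4376.7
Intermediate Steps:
s(S, P) = -S/3 (s(S, P) = S*(-⅓) = -S/3)
Q(d) = 5 + d (Q(d) = d + 5 = 5 + d)
Y(T) = T²
R = -7/4 (R = ¾ + ((1 - 1*6) - 1*5)/4 = ¾ + ((1 - 6) - 5)/4 = ¾ + (-5 - 5)/4 = ¾ + (¼)*(-10) = ¾ - 5/2 = -7/4 ≈ -1.7500)
A(X) = -7*(-⅓ - X)²/4 (A(X) = (-⅓*1 - X)²*(-7/4) = (-⅓ - X)²*(-7/4) = -7*(-⅓ - X)²/4)
A(Q(-2)/33) - 1*(-4377) = -7*(1 + 3*((5 - 2)/33))²/36 - 1*(-4377) = -7*(1 + 3*(3*(1/33)))²/36 + 4377 = -7*(1 + 3*(1/11))²/36 + 4377 = -7*(1 + 3/11)²/36 + 4377 = -7*(14/11)²/36 + 4377 = -7/36*196/121 + 4377 = -343/1089 + 4377 = 4766210/1089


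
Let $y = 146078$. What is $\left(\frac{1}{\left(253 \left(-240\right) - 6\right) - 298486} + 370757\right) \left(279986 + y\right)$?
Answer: $\frac{14185839596755228}{89803} \approx 1.5797 \cdot 10^{11}$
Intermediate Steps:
$\left(\frac{1}{\left(253 \left(-240\right) - 6\right) - 298486} + 370757\right) \left(279986 + y\right) = \left(\frac{1}{\left(253 \left(-240\right) - 6\right) - 298486} + 370757\right) \left(279986 + 146078\right) = \left(\frac{1}{\left(-60720 - 6\right) - 298486} + 370757\right) 426064 = \left(\frac{1}{-60726 - 298486} + 370757\right) 426064 = \left(\frac{1}{-359212} + 370757\right) 426064 = \left(- \frac{1}{359212} + 370757\right) 426064 = \frac{133180363483}{359212} \cdot 426064 = \frac{14185839596755228}{89803}$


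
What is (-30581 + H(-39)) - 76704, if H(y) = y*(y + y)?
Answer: -104243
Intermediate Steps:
H(y) = 2*y**2 (H(y) = y*(2*y) = 2*y**2)
(-30581 + H(-39)) - 76704 = (-30581 + 2*(-39)**2) - 76704 = (-30581 + 2*1521) - 76704 = (-30581 + 3042) - 76704 = -27539 - 76704 = -104243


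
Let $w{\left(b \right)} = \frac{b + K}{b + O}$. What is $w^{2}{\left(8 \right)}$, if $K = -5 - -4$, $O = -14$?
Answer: $\frac{49}{36} \approx 1.3611$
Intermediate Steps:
$K = -1$ ($K = -5 + 4 = -1$)
$w{\left(b \right)} = \frac{-1 + b}{-14 + b}$ ($w{\left(b \right)} = \frac{b - 1}{b - 14} = \frac{-1 + b}{-14 + b}$)
$w^{2}{\left(8 \right)} = \left(\frac{-1 + 8}{-14 + 8}\right)^{2} = \left(\frac{1}{-6} \cdot 7\right)^{2} = \left(\left(- \frac{1}{6}\right) 7\right)^{2} = \left(- \frac{7}{6}\right)^{2} = \frac{49}{36}$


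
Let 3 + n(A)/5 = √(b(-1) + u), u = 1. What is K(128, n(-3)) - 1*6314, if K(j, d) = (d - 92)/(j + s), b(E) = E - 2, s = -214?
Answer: -542897/86 - 5*I*√2/86 ≈ -6312.8 - 0.082222*I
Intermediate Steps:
b(E) = -2 + E
n(A) = -15 + 5*I*√2 (n(A) = -15 + 5*√((-2 - 1) + 1) = -15 + 5*√(-3 + 1) = -15 + 5*√(-2) = -15 + 5*(I*√2) = -15 + 5*I*√2)
K(j, d) = (-92 + d)/(-214 + j) (K(j, d) = (d - 92)/(j - 214) = (-92 + d)/(-214 + j))
K(128, n(-3)) - 1*6314 = (-92 + (-15 + 5*I*√2))/(-214 + 128) - 1*6314 = (-107 + 5*I*√2)/(-86) - 6314 = -(-107 + 5*I*√2)/86 - 6314 = (107/86 - 5*I*√2/86) - 6314 = -542897/86 - 5*I*√2/86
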